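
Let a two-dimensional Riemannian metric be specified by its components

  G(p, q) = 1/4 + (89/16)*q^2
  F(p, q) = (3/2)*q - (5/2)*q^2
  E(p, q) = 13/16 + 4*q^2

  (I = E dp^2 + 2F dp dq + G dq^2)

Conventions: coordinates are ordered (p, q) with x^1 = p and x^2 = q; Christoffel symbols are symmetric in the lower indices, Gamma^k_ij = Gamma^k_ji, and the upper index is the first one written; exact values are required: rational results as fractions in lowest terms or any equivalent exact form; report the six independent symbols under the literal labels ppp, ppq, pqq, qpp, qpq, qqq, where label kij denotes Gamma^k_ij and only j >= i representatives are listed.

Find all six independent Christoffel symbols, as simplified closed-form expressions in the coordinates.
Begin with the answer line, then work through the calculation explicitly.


Answer: Gamma_ppp = (-2560*q^3 + 1536*q^2)/(4096*q^4 + 1920*q^3 + 837*q^2 + 52), Gamma_ppq = (5696*q^3 + 256*q)/(4096*q^4 + 1920*q^3 + 837*q^2 + 52), Gamma_pqq = (-3560*q^3 - 320*q + 96)/(4096*q^4 + 1920*q^3 + 837*q^2 + 52), Gamma_qpp = (-4096*q^3 - 832*q)/(4096*q^4 + 1920*q^3 + 837*q^2 + 52), Gamma_qpq = (2560*q^3 - 1536*q^2)/(4096*q^4 + 1920*q^3 + 837*q^2 + 52), Gamma_qqq = (2496*q^3 + 2880*q^2 + 581*q)/(4096*q^4 + 1920*q^3 + 837*q^2 + 52)

E = 13/16 + 4*q^2; F = (3/2)*q - (5/2)*q^2; G = 1/4 + (89/16)*q^2
Gamma^k_ij = (1/2) g^{kl} (d_i g_jl + d_j g_il - d_l g_ij), with g^inv = (1/(EG-F^2)) [[G, -F], [-F, E]]
first partials: E_p = 0, E_q = 8*q, F_p = 0, F_q = 3/2 - 5*q, G_p = 0, G_q = (89/8)*q
D = EG - F^2 = 13/64 + (837/256)*q^2 + (15/2)*q^3 + 16*q^4
expanded: Gamma^p_pp = (G E_p - 2F F_p + F E_q)/(2D), Gamma^p_pq = (G E_q - F G_p)/(2D), Gamma^p_qq = (2G F_q - G G_p - F G_q)/(2D), Gamma^q_pp = (2E F_p - E E_q - F E_p)/(2D), Gamma^q_pq = (E G_p - F E_q)/(2D), Gamma^q_qq = (E G_q - 2F F_q + F G_p)/(2D); substitute and cancel common factors


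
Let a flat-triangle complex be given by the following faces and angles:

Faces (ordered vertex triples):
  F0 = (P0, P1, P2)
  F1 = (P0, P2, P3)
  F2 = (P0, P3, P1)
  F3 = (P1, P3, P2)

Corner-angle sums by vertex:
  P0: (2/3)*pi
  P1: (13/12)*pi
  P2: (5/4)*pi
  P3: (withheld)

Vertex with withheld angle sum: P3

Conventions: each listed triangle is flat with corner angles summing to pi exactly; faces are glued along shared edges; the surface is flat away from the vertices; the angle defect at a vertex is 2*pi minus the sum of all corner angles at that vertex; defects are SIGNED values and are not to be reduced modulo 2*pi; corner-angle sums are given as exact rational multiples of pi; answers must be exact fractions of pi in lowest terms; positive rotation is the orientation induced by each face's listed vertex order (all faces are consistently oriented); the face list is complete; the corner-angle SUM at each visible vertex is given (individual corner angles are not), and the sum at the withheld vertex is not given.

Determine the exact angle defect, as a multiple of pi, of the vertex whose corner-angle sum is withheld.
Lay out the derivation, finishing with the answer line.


V = 4, E = 6, F = 4; chi = V - E + F = 2
Gauss-Bonnet: total defect = 2*pi*chi = 4*pi; visible defects sum to 3*pi

Answer: defect(P3) = pi


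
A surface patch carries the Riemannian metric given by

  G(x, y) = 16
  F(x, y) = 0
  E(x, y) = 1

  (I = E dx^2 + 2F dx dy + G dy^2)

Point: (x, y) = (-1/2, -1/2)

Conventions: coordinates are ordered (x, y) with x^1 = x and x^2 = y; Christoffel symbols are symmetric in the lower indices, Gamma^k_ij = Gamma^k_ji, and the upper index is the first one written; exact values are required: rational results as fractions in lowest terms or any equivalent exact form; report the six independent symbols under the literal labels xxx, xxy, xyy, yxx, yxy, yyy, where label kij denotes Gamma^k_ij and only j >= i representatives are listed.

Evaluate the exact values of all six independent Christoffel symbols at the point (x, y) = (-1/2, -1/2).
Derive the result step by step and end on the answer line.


E = 1, F = 0, G = 16 at the point
E_x = 0, E_y = 0, F_x = 0, F_y = 0, G_x = 0, G_y = 0
EG - F^2 = 16;  g^inv = (1/16) * [[16, 0], [0, 1]]
first-kind symbols [ij,l] = (1/2)(d_i g_jl + d_j g_il - d_l g_ij): [xx,x] = E_x/2 = 0, [xx,y] = F_x - E_y/2 = 0, [xy,x] = E_y/2 = 0, [xy,y] = G_x/2 = 0, [yy,x] = F_y - G_x/2 = 0, [yy,y] = G_y/2 = 0
Gamma^x_ij = (G*[ij,x] - F*[ij,y])/(EG - F^2), Gamma^y_ij = (E*[ij,y] - F*[ij,x])/(EG - F^2)

Answer: Gamma_xxx = 0, Gamma_xxy = 0, Gamma_xyy = 0, Gamma_yxx = 0, Gamma_yxy = 0, Gamma_yyy = 0


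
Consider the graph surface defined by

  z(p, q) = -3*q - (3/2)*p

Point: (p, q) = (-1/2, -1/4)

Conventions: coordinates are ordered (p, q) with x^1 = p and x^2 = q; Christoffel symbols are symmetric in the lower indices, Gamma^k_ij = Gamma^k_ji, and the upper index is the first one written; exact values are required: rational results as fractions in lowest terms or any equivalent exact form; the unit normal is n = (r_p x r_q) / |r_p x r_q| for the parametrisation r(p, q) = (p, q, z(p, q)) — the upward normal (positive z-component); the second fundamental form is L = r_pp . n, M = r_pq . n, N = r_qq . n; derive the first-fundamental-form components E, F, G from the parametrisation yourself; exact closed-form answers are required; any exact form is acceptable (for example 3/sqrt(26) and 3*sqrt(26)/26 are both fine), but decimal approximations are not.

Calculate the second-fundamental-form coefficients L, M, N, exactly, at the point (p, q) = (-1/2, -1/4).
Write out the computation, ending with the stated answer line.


z_p = -3/2, z_q = -3, z_pp = 0, z_pq = 0, z_qq = 0
E = 13/4, F = 9/2, G = 10; answer radicand W^2 = 49/4
unnormalised second-form numerators: l = 0, m = 0, n = 0; L = l/sqrt(49/4), and similarly M = m/sqrt(W^2), N = n/sqrt(W^2)

Answer: L = 0, M = 0, N = 0


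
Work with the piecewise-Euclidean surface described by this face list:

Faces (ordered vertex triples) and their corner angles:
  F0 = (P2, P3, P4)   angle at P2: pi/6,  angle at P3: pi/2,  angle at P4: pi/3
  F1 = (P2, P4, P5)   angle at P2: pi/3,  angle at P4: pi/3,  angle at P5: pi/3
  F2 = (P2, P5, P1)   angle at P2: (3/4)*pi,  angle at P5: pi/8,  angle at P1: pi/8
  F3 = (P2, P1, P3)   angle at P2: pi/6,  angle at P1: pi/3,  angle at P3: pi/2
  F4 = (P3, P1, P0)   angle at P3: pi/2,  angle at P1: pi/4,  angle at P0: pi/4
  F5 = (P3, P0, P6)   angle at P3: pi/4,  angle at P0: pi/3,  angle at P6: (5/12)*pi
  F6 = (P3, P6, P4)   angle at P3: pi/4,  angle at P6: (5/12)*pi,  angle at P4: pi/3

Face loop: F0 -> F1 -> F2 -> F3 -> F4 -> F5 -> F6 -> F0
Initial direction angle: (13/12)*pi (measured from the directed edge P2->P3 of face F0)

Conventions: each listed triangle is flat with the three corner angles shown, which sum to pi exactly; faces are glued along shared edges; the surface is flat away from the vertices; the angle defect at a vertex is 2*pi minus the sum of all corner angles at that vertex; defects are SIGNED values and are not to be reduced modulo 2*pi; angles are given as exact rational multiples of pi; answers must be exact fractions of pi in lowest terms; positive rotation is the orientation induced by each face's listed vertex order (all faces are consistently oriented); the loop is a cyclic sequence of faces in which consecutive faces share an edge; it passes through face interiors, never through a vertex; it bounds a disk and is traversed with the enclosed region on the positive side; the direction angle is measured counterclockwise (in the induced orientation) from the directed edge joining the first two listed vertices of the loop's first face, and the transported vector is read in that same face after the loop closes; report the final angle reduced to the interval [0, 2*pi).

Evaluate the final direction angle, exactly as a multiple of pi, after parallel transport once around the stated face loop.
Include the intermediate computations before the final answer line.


enclosed vertex P2: corner angles sum to (17/12)*pi, defect = 2*pi - (17/12)*pi = (7/12)*pi
enclosed vertex P3: corner angles sum to 2*pi, defect = 2*pi - 2*pi = 0
adding the enclosed defects to the starting angle (mod 2*pi, induced orientation) gives the holonomy
final angle = (13/12)*pi + (7/12)*pi = (5/3)*pi (mod 2*pi)

Answer: final direction angle = (5/3)*pi


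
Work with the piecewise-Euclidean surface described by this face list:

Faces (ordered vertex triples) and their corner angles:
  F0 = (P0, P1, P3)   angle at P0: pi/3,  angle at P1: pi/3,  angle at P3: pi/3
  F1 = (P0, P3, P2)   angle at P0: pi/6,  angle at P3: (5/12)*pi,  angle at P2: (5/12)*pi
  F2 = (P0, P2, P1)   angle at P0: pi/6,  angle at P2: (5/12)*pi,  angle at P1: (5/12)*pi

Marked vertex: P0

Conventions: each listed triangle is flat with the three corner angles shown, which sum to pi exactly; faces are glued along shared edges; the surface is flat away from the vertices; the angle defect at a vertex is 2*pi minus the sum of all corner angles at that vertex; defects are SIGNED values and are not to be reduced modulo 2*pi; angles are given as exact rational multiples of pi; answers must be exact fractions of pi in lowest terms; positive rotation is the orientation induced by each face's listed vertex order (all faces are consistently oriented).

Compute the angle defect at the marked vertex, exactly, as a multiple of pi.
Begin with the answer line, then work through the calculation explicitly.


Answer: defect(P0) = (4/3)*pi

Sum of corner angles at P0: (2/3)*pi
defect = 2*pi - (2/3)*pi


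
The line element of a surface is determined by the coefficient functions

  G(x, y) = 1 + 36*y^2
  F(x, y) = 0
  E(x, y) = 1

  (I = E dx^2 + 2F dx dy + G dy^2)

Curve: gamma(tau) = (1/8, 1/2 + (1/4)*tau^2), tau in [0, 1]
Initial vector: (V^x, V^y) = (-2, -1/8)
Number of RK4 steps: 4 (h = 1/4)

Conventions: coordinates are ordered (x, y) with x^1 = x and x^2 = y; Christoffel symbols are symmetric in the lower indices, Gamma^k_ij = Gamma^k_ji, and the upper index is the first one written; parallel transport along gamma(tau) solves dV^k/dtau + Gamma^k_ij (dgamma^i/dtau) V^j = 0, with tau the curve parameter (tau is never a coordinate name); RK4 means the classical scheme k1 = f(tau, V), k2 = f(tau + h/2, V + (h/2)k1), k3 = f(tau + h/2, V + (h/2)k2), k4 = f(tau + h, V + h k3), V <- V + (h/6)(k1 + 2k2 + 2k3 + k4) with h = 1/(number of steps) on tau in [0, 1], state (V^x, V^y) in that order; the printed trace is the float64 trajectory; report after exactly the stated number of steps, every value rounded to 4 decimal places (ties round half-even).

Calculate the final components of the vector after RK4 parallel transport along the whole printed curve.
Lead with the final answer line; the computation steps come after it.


Answer: V^x = -2.0000, V^y = -0.0857

gamma'(tau) = (0, (1/2)*tau); f(tau, V)^k = -Gamma^k_ij(gamma(tau)) gamma'^i(tau) V^j; h = 1/4; intermediate values shown to 6 dp
curve data and Christoffel symbols at the stage parameters:
  tau = 0.000000: gamma = (0.125000, 0.500000), gamma' = (0.000000, 0.000000); Gamma_xxx = 0.000000, Gamma_xxy = 0.000000, Gamma_xyy = 0.000000, Gamma_yxx = 0.000000, Gamma_yxy = 0.000000, Gamma_yyy = 1.800000
  tau = 0.125000: gamma = (0.125000, 0.503906), gamma' = (0.000000, 0.062500); Gamma_xxx = 0.000000, Gamma_xxy = 0.000000, Gamma_xyy = 0.000000, Gamma_yxx = 0.000000, Gamma_yxy = 0.000000, Gamma_yyy = 1.788809
  tau = 0.250000: gamma = (0.125000, 0.515625), gamma' = (0.000000, 0.125000); Gamma_xxx = 0.000000, Gamma_xxy = 0.000000, Gamma_xyy = 0.000000, Gamma_yxx = 0.000000, Gamma_yxy = 0.000000, Gamma_yyy = 1.755935
  tau = 0.375000: gamma = (0.125000, 0.535156), gamma' = (0.000000, 0.187500); Gamma_xxx = 0.000000, Gamma_xxy = 0.000000, Gamma_xyy = 0.000000, Gamma_yxx = 0.000000, Gamma_yxy = 0.000000, Gamma_yyy = 1.703397
  tau = 0.500000: gamma = (0.125000, 0.562500), gamma' = (0.000000, 0.250000); Gamma_xxx = 0.000000, Gamma_xxy = 0.000000, Gamma_xyy = 0.000000, Gamma_yxx = 0.000000, Gamma_yxy = 0.000000, Gamma_yyy = 1.634300
  tau = 0.625000: gamma = (0.125000, 0.597656), gamma' = (0.000000, 0.312500); Gamma_xxx = 0.000000, Gamma_xxy = 0.000000, Gamma_xyy = 0.000000, Gamma_yxx = 0.000000, Gamma_yxy = 0.000000, Gamma_yyy = 1.552472
  tau = 0.750000: gamma = (0.125000, 0.640625), gamma' = (0.000000, 0.375000); Gamma_xxx = 0.000000, Gamma_xxy = 0.000000, Gamma_xyy = 0.000000, Gamma_yxx = 0.000000, Gamma_yxy = 0.000000, Gamma_yyy = 1.462019
  tau = 0.875000: gamma = (0.125000, 0.691406), gamma' = (0.000000, 0.437500); Gamma_xxx = 0.000000, Gamma_xxy = 0.000000, Gamma_xyy = 0.000000, Gamma_yxx = 0.000000, Gamma_yxy = 0.000000, Gamma_yyy = 1.366901
  tau = 1.000000: gamma = (0.125000, 0.750000), gamma' = (0.000000, 0.500000); Gamma_xxx = 0.000000, Gamma_xxy = 0.000000, Gamma_xyy = 0.000000, Gamma_yxx = 0.000000, Gamma_yxy = 0.000000, Gamma_yyy = 1.270588
step 0: V^x = -2.0000, V^y = -0.1250
step 1: k1 = (0.000000, 0.000000), k2 = (0.000000, 0.013975), k3 = (0.000000, 0.013780), k4 = (0.000000, 0.026680); V <- V + (h/6)(k1 + 2k2 + 2k3 + k4): V^x = -2.0000, V^y = -0.1216
step 2: k1 = (0.000000, 0.026685), k2 = (0.000000, 0.037764), k3 = (0.000000, 0.037322), k4 = (0.000000, 0.045860); V <- V + (h/6)(k1 + 2k2 + 2k3 + k4): V^x = -2.0000, V^y = -0.1123
step 3: k1 = (0.000000, 0.045881), k2 = (0.000000, 0.051697), k3 = (0.000000, 0.051345), k4 = (0.000000, 0.054529); V <- V + (h/6)(k1 + 2k2 + 2k3 + k4): V^x = -2.0000, V^y = -0.0995
step 4: k1 = (0.000000, 0.054565), k2 = (0.000000, 0.055439), k3 = (0.000000, 0.055374), k4 = (0.000000, 0.054433); V <- V + (h/6)(k1 + 2k2 + 2k3 + k4): V^x = -2.0000, V^y = -0.0857


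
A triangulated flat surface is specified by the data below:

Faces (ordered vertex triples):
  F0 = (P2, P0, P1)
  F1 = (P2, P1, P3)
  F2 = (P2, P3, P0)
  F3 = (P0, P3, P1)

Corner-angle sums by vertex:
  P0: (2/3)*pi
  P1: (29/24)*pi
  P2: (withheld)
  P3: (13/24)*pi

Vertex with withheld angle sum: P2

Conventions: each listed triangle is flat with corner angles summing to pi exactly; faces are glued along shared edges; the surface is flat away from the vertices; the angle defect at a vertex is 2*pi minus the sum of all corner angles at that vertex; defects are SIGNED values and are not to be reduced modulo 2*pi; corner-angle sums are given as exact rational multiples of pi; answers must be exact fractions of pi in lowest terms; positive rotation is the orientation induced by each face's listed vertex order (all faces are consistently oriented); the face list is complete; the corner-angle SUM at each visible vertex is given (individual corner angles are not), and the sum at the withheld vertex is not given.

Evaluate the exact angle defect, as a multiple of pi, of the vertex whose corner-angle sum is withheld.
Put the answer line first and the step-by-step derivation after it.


Answer: defect(P2) = (5/12)*pi

V = 4, E = 6, F = 4; chi = V - E + F = 2
Gauss-Bonnet: total defect = 2*pi*chi = 4*pi; visible defects sum to (43/12)*pi


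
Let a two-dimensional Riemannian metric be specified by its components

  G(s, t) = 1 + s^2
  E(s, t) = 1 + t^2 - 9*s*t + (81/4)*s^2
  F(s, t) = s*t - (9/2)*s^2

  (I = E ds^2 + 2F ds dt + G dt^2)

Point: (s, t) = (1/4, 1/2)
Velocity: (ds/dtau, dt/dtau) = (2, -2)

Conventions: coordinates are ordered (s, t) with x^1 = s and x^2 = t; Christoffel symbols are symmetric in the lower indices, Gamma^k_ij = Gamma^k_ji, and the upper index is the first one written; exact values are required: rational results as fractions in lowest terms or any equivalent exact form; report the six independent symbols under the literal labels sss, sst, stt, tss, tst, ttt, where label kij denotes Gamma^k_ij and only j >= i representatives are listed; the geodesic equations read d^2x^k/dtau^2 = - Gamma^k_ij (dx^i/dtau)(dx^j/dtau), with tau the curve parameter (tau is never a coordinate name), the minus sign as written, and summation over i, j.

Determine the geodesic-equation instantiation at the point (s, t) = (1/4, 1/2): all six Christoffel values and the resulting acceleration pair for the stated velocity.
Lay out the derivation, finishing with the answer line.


E = 89/64, F = -5/32, G = 17/16 at the point
E_s = 45/8, E_t = -5/4, F_s = -7/4, F_t = 1/4, G_s = 1/2, G_t = 0
EG - F^2 = 93/64;  g^inv = (64/93) * [[17/16, 5/32], [5/32, 89/64]]
first-kind symbols [ij,l] = (1/2)(d_i g_jl + d_j g_il - d_l g_ij): [ss,s] = E_s/2 = 45/16, [ss,t] = F_s - E_t/2 = -9/8, [st,s] = E_t/2 = -5/8, [st,t] = G_s/2 = 1/4, [tt,s] = F_t - G_s/2 = 0, [tt,t] = G_t/2 = 0
Gamma^s_ij = (G*[ij,s] - F*[ij,t])/(EG - F^2), Gamma^t_ij = (E*[ij,t] - F*[ij,s])/(EG - F^2)
Gamma_sss = 60/31, Gamma_sst = -40/93, Gamma_stt = 0, Gamma_tss = -24/31, Gamma_tst = 16/93, Gamma_ttt = 0
d^2s/dtau^2 = -(Gamma_sss*(2)^2 + 2*Gamma_sst*(2)*(-2) + Gamma_stt*(-2)^2) = -1040/93
d^2t/dtau^2 = -(Gamma_tss*(2)^2 + 2*Gamma_tst*(2)*(-2) + Gamma_ttt*(-2)^2) = 416/93

Answer: Gamma_sss = 60/31, Gamma_sst = -40/93, Gamma_stt = 0, Gamma_tss = -24/31, Gamma_tst = 16/93, Gamma_ttt = 0; accelerations (d^2s/dtau^2, d^2t/dtau^2) = (-1040/93, 416/93)


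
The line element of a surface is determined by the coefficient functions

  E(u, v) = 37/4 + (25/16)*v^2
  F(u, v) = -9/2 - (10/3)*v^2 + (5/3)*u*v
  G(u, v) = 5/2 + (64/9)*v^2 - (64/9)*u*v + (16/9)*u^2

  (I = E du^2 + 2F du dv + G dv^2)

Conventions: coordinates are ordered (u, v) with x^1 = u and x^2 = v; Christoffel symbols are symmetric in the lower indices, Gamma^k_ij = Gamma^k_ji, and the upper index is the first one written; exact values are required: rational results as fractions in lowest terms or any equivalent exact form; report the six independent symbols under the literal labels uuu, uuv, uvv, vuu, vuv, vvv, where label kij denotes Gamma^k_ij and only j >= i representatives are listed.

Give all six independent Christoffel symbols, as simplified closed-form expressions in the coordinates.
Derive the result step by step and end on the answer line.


E = 37/4 + (25/16)*v^2; F = -9/2 - (10/3)*v^2 + (5/3)*u*v; G = 5/2 + (64/9)*v^2 - (64/9)*u*v + (16/9)*u^2
Gamma^k_ij = (1/2) g^{kl} (d_i g_jl + d_j g_il - d_l g_ij), with g^inv = (1/(EG-F^2)) [[G, -F], [-F, E]]
first partials: E_u = 0, E_v = (25/8)*v, F_u = (5/3)*v, F_v = -(20/3)*v + (5/3)*u, G_u = -(64/9)*v + (32/9)*u, G_v = (128/9)*v - (64/9)*u
D = EG - F^2 = 23/8 + (11429/288)*v^2 - (457/9)*u*v + (148/9)*u^2
expanded: Gamma^u_uu = (G E_u - 2F F_u + F E_v)/(2D), Gamma^u_uv = (G E_v - F G_u)/(2D), Gamma^u_vv = (2G F_v - G G_u - F G_v)/(2D), Gamma^v_uu = (2E F_u - E E_v - F E_u)/(2D), Gamma^v_uv = (E G_u - F E_v)/(2D), Gamma^v_vv = (E G_v - 2F F_v + F G_u)/(2D); substitute and cancel common factors

Answer: Gamma_uuu = (-50*u*v^2 + 100*v^3 + 135*v)/(4736*u^2 - 14624*u*v + 11429*v^2 + 828), Gamma_uuv = (-160*u^2*v + 640*u*v^2 + 6912*u - 640*v^3 - 10449*v)/(14208*u^2 - 43872*u*v + 34287*v^2 + 2484), Gamma_uvv = (-512*u^3 + 3072*u^2*v - 6144*u*v^2 - 42192*u + 4096*v^3 + 62784*v)/(42624*u^2 - 131616*u*v + 102861*v^2 + 7452), Gamma_vuu = (375*v^3 + 2220*v)/(37888*u^2 - 116992*u*v + 91432*v^2 + 6624), Gamma_vuv = (50*u*v^2 + 4736*u - 100*v^3 - 7447*v)/(4736*u^2 - 14624*u*v + 11429*v^2 + 828), Gamma_vvv = (160*u^2*v - 640*u*v^2 - 28848*u + 640*v^3 + 44736*v)/(14208*u^2 - 43872*u*v + 34287*v^2 + 2484)


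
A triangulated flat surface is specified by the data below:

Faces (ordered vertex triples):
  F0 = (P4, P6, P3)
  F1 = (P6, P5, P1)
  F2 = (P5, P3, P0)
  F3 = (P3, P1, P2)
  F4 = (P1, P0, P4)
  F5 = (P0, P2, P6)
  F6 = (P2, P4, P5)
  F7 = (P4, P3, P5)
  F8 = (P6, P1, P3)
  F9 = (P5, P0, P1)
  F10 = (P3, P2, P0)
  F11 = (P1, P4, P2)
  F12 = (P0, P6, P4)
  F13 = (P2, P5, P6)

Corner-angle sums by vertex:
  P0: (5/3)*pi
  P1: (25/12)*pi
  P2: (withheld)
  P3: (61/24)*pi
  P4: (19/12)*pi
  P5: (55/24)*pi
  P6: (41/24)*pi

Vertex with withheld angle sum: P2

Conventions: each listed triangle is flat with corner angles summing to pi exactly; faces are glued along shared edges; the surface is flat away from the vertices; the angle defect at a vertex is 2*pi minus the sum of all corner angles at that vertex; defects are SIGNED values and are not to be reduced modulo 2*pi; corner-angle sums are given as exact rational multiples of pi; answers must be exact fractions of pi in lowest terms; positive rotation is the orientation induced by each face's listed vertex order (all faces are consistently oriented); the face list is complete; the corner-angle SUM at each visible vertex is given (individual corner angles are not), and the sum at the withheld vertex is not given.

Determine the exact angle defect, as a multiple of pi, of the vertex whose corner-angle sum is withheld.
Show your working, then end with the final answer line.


V = 7, E = 21, F = 14; chi = V - E + F = 0
Gauss-Bonnet: total defect = 2*pi*chi = 0; visible defects sum to pi/8

Answer: defect(P2) = -pi/8


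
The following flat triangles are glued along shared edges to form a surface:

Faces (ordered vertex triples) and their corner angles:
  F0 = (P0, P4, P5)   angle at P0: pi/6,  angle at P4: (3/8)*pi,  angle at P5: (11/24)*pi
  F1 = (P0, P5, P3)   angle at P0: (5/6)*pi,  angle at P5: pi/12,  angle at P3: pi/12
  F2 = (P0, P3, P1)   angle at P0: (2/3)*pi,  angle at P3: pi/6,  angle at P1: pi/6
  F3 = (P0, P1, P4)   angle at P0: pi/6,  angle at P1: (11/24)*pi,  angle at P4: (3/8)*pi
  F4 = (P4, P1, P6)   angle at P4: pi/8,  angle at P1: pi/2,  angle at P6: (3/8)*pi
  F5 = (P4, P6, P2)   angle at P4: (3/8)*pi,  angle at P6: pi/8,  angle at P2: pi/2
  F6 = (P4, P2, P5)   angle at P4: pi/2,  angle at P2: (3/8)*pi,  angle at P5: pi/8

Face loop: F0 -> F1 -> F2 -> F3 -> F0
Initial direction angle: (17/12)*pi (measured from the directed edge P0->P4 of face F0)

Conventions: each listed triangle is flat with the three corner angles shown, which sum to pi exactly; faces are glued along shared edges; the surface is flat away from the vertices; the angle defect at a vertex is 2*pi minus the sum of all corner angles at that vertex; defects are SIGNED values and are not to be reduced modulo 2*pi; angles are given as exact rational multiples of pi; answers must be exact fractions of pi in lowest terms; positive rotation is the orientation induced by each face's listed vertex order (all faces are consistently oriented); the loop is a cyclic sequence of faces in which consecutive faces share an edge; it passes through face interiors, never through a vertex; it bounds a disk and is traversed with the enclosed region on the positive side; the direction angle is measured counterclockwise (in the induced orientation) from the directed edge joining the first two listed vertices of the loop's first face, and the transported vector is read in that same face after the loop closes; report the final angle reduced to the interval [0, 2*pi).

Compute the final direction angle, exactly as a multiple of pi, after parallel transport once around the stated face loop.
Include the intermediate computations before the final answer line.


enclosed vertex P0: corner angles sum to (11/6)*pi, defect = 2*pi - (11/6)*pi = pi/6
final direction = starting direction + enclosed defect total, reduced mod 2*pi (induced orientation)
final angle = (17/12)*pi + pi/6 = (19/12)*pi (mod 2*pi)

Answer: final direction angle = (19/12)*pi


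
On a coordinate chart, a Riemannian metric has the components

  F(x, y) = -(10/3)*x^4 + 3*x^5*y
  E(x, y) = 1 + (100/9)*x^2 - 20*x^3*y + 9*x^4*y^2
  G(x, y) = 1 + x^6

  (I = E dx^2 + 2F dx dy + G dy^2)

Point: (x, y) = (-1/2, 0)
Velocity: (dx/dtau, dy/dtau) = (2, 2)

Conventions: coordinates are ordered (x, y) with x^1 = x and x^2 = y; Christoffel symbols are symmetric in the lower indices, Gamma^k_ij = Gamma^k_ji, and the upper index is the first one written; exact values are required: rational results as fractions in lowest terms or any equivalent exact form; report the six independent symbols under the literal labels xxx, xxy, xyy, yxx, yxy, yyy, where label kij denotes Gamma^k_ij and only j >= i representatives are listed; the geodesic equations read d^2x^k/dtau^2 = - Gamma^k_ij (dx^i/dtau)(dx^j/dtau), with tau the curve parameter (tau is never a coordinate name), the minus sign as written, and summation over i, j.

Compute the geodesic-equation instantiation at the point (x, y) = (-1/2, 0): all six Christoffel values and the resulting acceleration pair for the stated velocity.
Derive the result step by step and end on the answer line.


E = 34/9, F = -5/24, G = 65/64 at the point
E_x = -100/9, E_y = 5/2, F_x = 5/3, F_y = -3/32, G_x = -3/16, G_y = 0
EG - F^2 = 2185/576;  g^inv = (576/2185) * [[65/64, 5/24], [5/24, 34/9]]
first-kind symbols [ij,l] = (1/2)(d_i g_jl + d_j g_il - d_l g_ij): [xx,x] = E_x/2 = -50/9, [xx,y] = F_x - E_y/2 = 5/12, [xy,x] = E_y/2 = 5/4, [xy,y] = G_x/2 = -3/32, [yy,x] = F_y - G_x/2 = 0, [yy,y] = G_y/2 = 0
Gamma^x_ij = (G*[ij,x] - F*[ij,y])/(EG - F^2), Gamma^y_ij = (E*[ij,y] - F*[ij,x])/(EG - F^2)
Gamma_xxx = -640/437, Gamma_xxy = 144/437, Gamma_xyy = 0, Gamma_yxx = 48/437, Gamma_yxy = -54/2185, Gamma_yyy = 0
d^2x/dtau^2 = -(Gamma_xxx*(2)^2 + 2*Gamma_xxy*(2)*(2) + Gamma_xyy*(2)^2) = 1408/437
d^2y/dtau^2 = -(Gamma_yxx*(2)^2 + 2*Gamma_yxy*(2)*(2) + Gamma_yyy*(2)^2) = -528/2185

Answer: Gamma_xxx = -640/437, Gamma_xxy = 144/437, Gamma_xyy = 0, Gamma_yxx = 48/437, Gamma_yxy = -54/2185, Gamma_yyy = 0; accelerations (d^2x/dtau^2, d^2y/dtau^2) = (1408/437, -528/2185)


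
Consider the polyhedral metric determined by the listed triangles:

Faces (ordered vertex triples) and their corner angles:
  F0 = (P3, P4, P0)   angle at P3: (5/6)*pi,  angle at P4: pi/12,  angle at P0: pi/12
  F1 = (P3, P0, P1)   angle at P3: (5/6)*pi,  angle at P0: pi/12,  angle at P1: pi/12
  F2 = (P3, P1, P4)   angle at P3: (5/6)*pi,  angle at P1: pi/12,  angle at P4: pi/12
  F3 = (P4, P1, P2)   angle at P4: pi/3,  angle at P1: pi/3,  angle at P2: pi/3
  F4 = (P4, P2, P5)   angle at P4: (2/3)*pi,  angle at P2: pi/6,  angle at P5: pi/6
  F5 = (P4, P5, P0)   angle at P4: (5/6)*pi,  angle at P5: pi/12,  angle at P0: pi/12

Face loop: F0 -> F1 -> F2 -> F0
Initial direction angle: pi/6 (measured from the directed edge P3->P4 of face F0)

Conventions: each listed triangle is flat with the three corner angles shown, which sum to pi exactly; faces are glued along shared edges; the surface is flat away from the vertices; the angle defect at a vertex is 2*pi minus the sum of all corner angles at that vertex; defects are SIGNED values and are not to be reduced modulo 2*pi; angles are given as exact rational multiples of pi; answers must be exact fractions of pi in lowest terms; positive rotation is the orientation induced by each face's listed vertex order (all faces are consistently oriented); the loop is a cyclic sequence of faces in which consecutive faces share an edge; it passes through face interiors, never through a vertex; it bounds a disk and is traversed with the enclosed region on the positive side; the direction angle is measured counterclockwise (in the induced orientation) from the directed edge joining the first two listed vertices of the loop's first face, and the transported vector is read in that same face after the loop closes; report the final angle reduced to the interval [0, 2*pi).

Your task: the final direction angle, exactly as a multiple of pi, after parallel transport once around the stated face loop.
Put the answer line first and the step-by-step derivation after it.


Answer: final direction angle = (5/3)*pi

enclosed vertex P3: corner angles sum to (5/2)*pi, defect = 2*pi - (5/2)*pi = -pi/2
adding the enclosed defects to the starting angle (mod 2*pi, induced orientation) gives the holonomy
final angle = pi/6 - pi/2 = (5/3)*pi (mod 2*pi)


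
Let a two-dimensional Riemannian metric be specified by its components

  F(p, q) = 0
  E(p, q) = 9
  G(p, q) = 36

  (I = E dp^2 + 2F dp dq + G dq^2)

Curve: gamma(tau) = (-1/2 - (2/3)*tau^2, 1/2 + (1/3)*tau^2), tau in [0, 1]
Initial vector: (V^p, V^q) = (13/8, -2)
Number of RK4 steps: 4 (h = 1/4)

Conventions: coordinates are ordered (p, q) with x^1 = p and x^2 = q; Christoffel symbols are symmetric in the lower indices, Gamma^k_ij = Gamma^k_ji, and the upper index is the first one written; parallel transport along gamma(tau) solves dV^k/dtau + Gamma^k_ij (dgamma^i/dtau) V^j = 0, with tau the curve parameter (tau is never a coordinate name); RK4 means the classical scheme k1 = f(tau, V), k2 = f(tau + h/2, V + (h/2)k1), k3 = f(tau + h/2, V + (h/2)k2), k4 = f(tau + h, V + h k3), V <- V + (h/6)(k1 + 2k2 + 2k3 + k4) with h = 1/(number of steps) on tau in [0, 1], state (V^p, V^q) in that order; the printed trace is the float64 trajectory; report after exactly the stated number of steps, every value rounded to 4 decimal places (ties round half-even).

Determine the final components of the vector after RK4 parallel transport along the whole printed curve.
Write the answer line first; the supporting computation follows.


Answer: V^p = 1.6250, V^q = -2.0000

gamma'(tau) = (-(4/3)*tau, (2/3)*tau); f(tau, V)^k = -Gamma^k_ij(gamma(tau)) gamma'^i(tau) V^j; h = 1/4; intermediate values shown to 6 dp
curve data and Christoffel symbols at the stage parameters:
  tau = 0.000000: gamma = (-0.500000, 0.500000), gamma' = (0.000000, 0.000000); Gamma_ppp = 0.000000, Gamma_ppq = 0.000000, Gamma_pqq = 0.000000, Gamma_qpp = 0.000000, Gamma_qpq = 0.000000, Gamma_qqq = 0.000000
  tau = 0.125000: gamma = (-0.510417, 0.505208), gamma' = (-0.166667, 0.083333); Gamma_ppp = 0.000000, Gamma_ppq = 0.000000, Gamma_pqq = 0.000000, Gamma_qpp = 0.000000, Gamma_qpq = 0.000000, Gamma_qqq = 0.000000
  tau = 0.250000: gamma = (-0.541667, 0.520833), gamma' = (-0.333333, 0.166667); Gamma_ppp = 0.000000, Gamma_ppq = 0.000000, Gamma_pqq = 0.000000, Gamma_qpp = 0.000000, Gamma_qpq = 0.000000, Gamma_qqq = 0.000000
  tau = 0.375000: gamma = (-0.593750, 0.546875), gamma' = (-0.500000, 0.250000); Gamma_ppp = 0.000000, Gamma_ppq = 0.000000, Gamma_pqq = 0.000000, Gamma_qpp = 0.000000, Gamma_qpq = 0.000000, Gamma_qqq = 0.000000
  tau = 0.500000: gamma = (-0.666667, 0.583333), gamma' = (-0.666667, 0.333333); Gamma_ppp = 0.000000, Gamma_ppq = 0.000000, Gamma_pqq = 0.000000, Gamma_qpp = 0.000000, Gamma_qpq = 0.000000, Gamma_qqq = 0.000000
  tau = 0.625000: gamma = (-0.760417, 0.630208), gamma' = (-0.833333, 0.416667); Gamma_ppp = 0.000000, Gamma_ppq = 0.000000, Gamma_pqq = 0.000000, Gamma_qpp = 0.000000, Gamma_qpq = 0.000000, Gamma_qqq = 0.000000
  tau = 0.750000: gamma = (-0.875000, 0.687500), gamma' = (-1.000000, 0.500000); Gamma_ppp = 0.000000, Gamma_ppq = 0.000000, Gamma_pqq = 0.000000, Gamma_qpp = 0.000000, Gamma_qpq = 0.000000, Gamma_qqq = 0.000000
  tau = 0.875000: gamma = (-1.010417, 0.755208), gamma' = (-1.166667, 0.583333); Gamma_ppp = 0.000000, Gamma_ppq = 0.000000, Gamma_pqq = 0.000000, Gamma_qpp = 0.000000, Gamma_qpq = 0.000000, Gamma_qqq = 0.000000
  tau = 1.000000: gamma = (-1.166667, 0.833333), gamma' = (-1.333333, 0.666667); Gamma_ppp = 0.000000, Gamma_ppq = 0.000000, Gamma_pqq = 0.000000, Gamma_qpp = 0.000000, Gamma_qpq = 0.000000, Gamma_qqq = 0.000000
step 0: V^p = 1.6250, V^q = -2.0000
step 1: k1 = (0.000000, 0.000000), k2 = (0.000000, 0.000000), k3 = (0.000000, 0.000000), k4 = (0.000000, 0.000000); V <- V + (h/6)(k1 + 2k2 + 2k3 + k4): V^p = 1.6250, V^q = -2.0000
step 2: k1 = (0.000000, 0.000000), k2 = (0.000000, 0.000000), k3 = (0.000000, 0.000000), k4 = (0.000000, 0.000000); V <- V + (h/6)(k1 + 2k2 + 2k3 + k4): V^p = 1.6250, V^q = -2.0000
step 3: k1 = (0.000000, 0.000000), k2 = (0.000000, 0.000000), k3 = (0.000000, 0.000000), k4 = (0.000000, 0.000000); V <- V + (h/6)(k1 + 2k2 + 2k3 + k4): V^p = 1.6250, V^q = -2.0000
step 4: k1 = (0.000000, 0.000000), k2 = (0.000000, 0.000000), k3 = (0.000000, 0.000000), k4 = (0.000000, 0.000000); V <- V + (h/6)(k1 + 2k2 + 2k3 + k4): V^p = 1.6250, V^q = -2.0000


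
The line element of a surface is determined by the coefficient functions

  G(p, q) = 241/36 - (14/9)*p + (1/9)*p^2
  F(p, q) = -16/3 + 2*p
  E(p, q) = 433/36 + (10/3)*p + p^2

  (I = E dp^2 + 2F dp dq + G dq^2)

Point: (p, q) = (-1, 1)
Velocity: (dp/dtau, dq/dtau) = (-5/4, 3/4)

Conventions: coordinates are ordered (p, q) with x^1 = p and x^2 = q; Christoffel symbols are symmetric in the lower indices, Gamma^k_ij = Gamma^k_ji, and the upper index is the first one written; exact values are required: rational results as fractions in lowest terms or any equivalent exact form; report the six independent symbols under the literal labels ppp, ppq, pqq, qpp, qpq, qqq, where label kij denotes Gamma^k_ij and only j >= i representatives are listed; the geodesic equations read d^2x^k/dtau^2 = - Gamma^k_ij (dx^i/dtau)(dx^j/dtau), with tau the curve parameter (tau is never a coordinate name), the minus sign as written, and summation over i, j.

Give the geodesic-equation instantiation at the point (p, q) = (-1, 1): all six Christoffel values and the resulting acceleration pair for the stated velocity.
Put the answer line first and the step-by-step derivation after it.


Answer: Gamma_ppp = 26232/35353, Gamma_ppq = -8448/35353, Gamma_pqq = 9632/35353, Gamma_qpp = 31464/35353, Gamma_qpq = -11168/35353, Gamma_qqq = 8448/35353; accelerations (d^2p/dtau^2, d^2q/dtau^2) = (-124491/70706, -149709/70706)

E = 349/36, F = -22/3, G = 301/36 at the point
E_p = 4/3, E_q = 0, F_p = 2, F_q = 0, G_p = -16/9, G_q = 0
EG - F^2 = 35353/1296;  g^inv = (1296/35353) * [[301/36, 22/3], [22/3, 349/36]]
first-kind symbols [ij,l] = (1/2)(d_i g_jl + d_j g_il - d_l g_ij): [pp,p] = E_p/2 = 2/3, [pp,q] = F_p - E_q/2 = 2, [pq,p] = E_q/2 = 0, [pq,q] = G_p/2 = -8/9, [qq,p] = F_q - G_p/2 = 8/9, [qq,q] = G_q/2 = 0
Gamma^p_ij = (G*[ij,p] - F*[ij,q])/(EG - F^2), Gamma^q_ij = (E*[ij,q] - F*[ij,p])/(EG - F^2)
Gamma_ppp = 26232/35353, Gamma_ppq = -8448/35353, Gamma_pqq = 9632/35353, Gamma_qpp = 31464/35353, Gamma_qpq = -11168/35353, Gamma_qqq = 8448/35353
d^2p/dtau^2 = -(Gamma_ppp*(-5/4)^2 + 2*Gamma_ppq*(-5/4)*(3/4) + Gamma_pqq*(3/4)^2) = -124491/70706
d^2q/dtau^2 = -(Gamma_qpp*(-5/4)^2 + 2*Gamma_qpq*(-5/4)*(3/4) + Gamma_qqq*(3/4)^2) = -149709/70706


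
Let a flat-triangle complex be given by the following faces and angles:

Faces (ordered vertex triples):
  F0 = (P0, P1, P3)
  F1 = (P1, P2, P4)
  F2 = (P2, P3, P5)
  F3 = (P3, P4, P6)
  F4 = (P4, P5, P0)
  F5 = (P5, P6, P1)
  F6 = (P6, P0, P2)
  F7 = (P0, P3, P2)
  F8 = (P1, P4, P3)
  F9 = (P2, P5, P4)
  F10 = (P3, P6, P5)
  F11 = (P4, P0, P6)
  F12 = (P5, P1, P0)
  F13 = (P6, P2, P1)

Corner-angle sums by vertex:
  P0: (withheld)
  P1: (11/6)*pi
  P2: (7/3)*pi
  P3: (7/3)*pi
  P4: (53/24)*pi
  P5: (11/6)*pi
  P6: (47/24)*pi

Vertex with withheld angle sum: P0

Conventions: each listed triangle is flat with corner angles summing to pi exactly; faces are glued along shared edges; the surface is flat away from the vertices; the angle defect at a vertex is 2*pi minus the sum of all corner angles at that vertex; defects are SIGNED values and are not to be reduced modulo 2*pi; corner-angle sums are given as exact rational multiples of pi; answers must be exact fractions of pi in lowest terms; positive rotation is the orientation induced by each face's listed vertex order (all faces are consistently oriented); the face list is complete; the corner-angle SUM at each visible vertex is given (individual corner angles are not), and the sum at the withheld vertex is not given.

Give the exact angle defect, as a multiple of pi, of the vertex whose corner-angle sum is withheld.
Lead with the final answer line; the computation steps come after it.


Answer: defect(P0) = pi/2

V = 7, E = 21, F = 14; chi = V - E + F = 0
Gauss-Bonnet: total defect = 2*pi*chi = 0; visible defects sum to -pi/2


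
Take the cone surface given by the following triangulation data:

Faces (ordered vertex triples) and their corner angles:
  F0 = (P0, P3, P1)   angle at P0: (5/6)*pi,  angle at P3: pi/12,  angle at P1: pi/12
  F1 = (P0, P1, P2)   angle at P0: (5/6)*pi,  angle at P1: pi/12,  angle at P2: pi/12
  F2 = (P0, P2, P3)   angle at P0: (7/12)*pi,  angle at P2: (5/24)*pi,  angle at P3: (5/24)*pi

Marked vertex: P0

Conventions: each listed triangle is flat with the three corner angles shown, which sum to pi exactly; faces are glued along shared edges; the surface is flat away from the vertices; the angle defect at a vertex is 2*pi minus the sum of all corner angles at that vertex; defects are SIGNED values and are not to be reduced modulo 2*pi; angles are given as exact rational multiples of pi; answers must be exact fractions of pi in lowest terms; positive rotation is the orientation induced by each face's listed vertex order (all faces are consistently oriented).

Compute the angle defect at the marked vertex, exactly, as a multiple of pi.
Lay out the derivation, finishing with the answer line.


Sum of corner angles at P0: (9/4)*pi
defect = 2*pi - (9/4)*pi

Answer: defect(P0) = -pi/4


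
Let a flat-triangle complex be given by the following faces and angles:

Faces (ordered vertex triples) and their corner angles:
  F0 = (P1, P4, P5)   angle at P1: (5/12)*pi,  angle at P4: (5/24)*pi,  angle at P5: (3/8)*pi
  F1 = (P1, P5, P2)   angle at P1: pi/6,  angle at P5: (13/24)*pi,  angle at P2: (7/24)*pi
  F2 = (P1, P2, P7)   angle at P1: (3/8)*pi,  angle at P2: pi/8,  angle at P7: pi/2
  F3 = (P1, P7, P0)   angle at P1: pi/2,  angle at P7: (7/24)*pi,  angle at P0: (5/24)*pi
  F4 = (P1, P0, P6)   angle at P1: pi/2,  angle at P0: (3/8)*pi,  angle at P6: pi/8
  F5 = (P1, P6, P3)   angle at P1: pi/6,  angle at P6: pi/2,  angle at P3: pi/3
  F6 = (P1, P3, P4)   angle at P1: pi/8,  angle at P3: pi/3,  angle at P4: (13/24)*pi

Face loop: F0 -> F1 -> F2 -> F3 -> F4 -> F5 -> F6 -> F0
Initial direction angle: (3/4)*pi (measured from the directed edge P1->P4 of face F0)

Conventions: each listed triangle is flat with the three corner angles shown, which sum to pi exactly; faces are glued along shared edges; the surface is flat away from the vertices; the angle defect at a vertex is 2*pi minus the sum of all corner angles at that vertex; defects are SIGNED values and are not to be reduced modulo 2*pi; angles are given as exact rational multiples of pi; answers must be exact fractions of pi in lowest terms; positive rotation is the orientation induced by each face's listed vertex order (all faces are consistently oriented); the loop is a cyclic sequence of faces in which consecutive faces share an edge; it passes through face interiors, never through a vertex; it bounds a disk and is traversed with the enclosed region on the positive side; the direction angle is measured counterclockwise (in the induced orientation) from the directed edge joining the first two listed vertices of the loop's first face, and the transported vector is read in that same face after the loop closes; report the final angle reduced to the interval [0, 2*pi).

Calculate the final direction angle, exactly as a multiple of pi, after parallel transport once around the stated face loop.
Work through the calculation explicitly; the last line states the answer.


enclosed vertex P1: corner angles sum to (9/4)*pi, defect = 2*pi - (9/4)*pi = -pi/4
by Gauss-Bonnet the loop rotates the vector by the enclosed defect sum (positive orientation, mod 2*pi)
final angle = (3/4)*pi - pi/4 = pi/2 (mod 2*pi)

Answer: final direction angle = pi/2


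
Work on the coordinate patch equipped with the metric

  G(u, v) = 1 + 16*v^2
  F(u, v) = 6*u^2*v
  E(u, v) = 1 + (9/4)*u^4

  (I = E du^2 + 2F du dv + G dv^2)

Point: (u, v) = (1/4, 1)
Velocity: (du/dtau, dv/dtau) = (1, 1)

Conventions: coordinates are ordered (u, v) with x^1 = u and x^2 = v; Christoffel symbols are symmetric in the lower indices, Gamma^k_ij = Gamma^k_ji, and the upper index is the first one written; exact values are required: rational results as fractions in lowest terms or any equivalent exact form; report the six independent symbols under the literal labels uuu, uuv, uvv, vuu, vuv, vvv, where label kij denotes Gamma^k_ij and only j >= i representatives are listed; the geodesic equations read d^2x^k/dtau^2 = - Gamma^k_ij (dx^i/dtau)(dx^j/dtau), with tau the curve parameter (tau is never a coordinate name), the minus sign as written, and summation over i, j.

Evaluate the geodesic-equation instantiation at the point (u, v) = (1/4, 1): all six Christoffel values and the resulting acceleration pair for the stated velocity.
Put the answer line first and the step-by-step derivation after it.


Answer: Gamma_uuu = 72/17417, Gamma_uuv = 0, Gamma_uvv = 384/17417, Gamma_vuu = 3072/17417, Gamma_vuv = 0, Gamma_vvv = 16384/17417; accelerations (d^2u/dtau^2, d^2v/dtau^2) = (-456/17417, -19456/17417)

E = 1033/1024, F = 3/8, G = 17 at the point
E_u = 9/64, E_v = 0, F_u = 3, F_v = 3/8, G_u = 0, G_v = 32
EG - F^2 = 17417/1024;  g^inv = (1024/17417) * [[17, -3/8], [-3/8, 1033/1024]]
first-kind symbols [ij,l] = (1/2)(d_i g_jl + d_j g_il - d_l g_ij): [uu,u] = E_u/2 = 9/128, [uu,v] = F_u - E_v/2 = 3, [uv,u] = E_v/2 = 0, [uv,v] = G_u/2 = 0, [vv,u] = F_v - G_u/2 = 3/8, [vv,v] = G_v/2 = 16
Gamma^u_ij = (G*[ij,u] - F*[ij,v])/(EG - F^2), Gamma^v_ij = (E*[ij,v] - F*[ij,u])/(EG - F^2)
Gamma_uuu = 72/17417, Gamma_uuv = 0, Gamma_uvv = 384/17417, Gamma_vuu = 3072/17417, Gamma_vuv = 0, Gamma_vvv = 16384/17417
d^2u/dtau^2 = -(Gamma_uuu*(1)^2 + 2*Gamma_uuv*(1)*(1) + Gamma_uvv*(1)^2) = -456/17417
d^2v/dtau^2 = -(Gamma_vuu*(1)^2 + 2*Gamma_vuv*(1)*(1) + Gamma_vvv*(1)^2) = -19456/17417
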